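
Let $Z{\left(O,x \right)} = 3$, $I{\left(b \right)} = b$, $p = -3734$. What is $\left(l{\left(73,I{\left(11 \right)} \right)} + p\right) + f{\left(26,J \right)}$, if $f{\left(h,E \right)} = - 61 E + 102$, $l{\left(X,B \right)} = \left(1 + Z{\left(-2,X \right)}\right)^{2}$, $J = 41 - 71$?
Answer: $-1786$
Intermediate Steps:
$J = -30$
$l{\left(X,B \right)} = 16$ ($l{\left(X,B \right)} = \left(1 + 3\right)^{2} = 4^{2} = 16$)
$f{\left(h,E \right)} = 102 - 61 E$
$\left(l{\left(73,I{\left(11 \right)} \right)} + p\right) + f{\left(26,J \right)} = \left(16 - 3734\right) + \left(102 - -1830\right) = -3718 + \left(102 + 1830\right) = -3718 + 1932 = -1786$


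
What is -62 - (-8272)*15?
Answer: 124018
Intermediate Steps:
-62 - (-8272)*15 = -62 - 752*(-165) = -62 + 124080 = 124018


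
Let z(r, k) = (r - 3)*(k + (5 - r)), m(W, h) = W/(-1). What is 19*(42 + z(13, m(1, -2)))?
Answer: -912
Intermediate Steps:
m(W, h) = -W (m(W, h) = W*(-1) = -W)
z(r, k) = (-3 + r)*(5 + k - r)
19*(42 + z(13, m(1, -2))) = 19*(42 + (-15 - 1*13**2 - (-3) + 8*13 - 1*1*13)) = 19*(42 + (-15 - 1*169 - 3*(-1) + 104 - 1*13)) = 19*(42 + (-15 - 169 + 3 + 104 - 13)) = 19*(42 - 90) = 19*(-48) = -912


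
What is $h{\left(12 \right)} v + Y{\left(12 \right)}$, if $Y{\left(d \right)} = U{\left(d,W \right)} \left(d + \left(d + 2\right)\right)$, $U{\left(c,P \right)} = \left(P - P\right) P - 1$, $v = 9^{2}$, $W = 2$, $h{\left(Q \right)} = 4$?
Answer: $298$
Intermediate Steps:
$v = 81$
$U{\left(c,P \right)} = -1$ ($U{\left(c,P \right)} = 0 P - 1 = 0 - 1 = -1$)
$Y{\left(d \right)} = -2 - 2 d$ ($Y{\left(d \right)} = - (d + \left(d + 2\right)) = - (d + \left(2 + d\right)) = - (2 + 2 d) = -2 - 2 d$)
$h{\left(12 \right)} v + Y{\left(12 \right)} = 4 \cdot 81 - 26 = 324 - 26 = 298$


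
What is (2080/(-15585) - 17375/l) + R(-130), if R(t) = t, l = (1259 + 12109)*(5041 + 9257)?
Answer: -25843216334513/198589954896 ≈ -130.13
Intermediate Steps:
l = 191135664 (l = 13368*14298 = 191135664)
(2080/(-15585) - 17375/l) + R(-130) = (2080/(-15585) - 17375/191135664) - 130 = (2080*(-1/15585) - 17375*1/191135664) - 130 = (-416/3117 - 17375/191135664) - 130 = -26522198033/198589954896 - 130 = -25843216334513/198589954896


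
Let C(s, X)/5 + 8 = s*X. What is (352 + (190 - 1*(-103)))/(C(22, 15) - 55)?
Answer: 129/311 ≈ 0.41479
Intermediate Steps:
C(s, X) = -40 + 5*X*s (C(s, X) = -40 + 5*(s*X) = -40 + 5*(X*s) = -40 + 5*X*s)
(352 + (190 - 1*(-103)))/(C(22, 15) - 55) = (352 + (190 - 1*(-103)))/((-40 + 5*15*22) - 55) = (352 + (190 + 103))/((-40 + 1650) - 55) = (352 + 293)/(1610 - 55) = 645/1555 = 645*(1/1555) = 129/311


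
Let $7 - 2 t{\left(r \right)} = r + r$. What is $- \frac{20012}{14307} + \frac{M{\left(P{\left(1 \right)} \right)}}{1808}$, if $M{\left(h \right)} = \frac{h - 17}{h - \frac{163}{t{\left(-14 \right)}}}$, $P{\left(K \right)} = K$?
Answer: $- \frac{73061539}{52273009} \approx -1.3977$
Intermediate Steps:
$t{\left(r \right)} = \frac{7}{2} - r$ ($t{\left(r \right)} = \frac{7}{2} - \frac{r + r}{2} = \frac{7}{2} - \frac{2 r}{2} = \frac{7}{2} - r$)
$M{\left(h \right)} = \frac{-17 + h}{- \frac{326}{35} + h}$ ($M{\left(h \right)} = \frac{h - 17}{h - \frac{163}{\frac{7}{2} - -14}} = \frac{-17 + h}{h - \frac{163}{\frac{7}{2} + 14}} = \frac{-17 + h}{h - \frac{163}{\frac{35}{2}}} = \frac{-17 + h}{h - \frac{326}{35}} = \frac{-17 + h}{- \frac{326}{35} + h}$)
$- \frac{20012}{14307} + \frac{M{\left(P{\left(1 \right)} \right)}}{1808} = - \frac{20012}{14307} + \frac{35 \frac{1}{-326 + 35 \cdot 1} \left(-17 + 1\right)}{1808} = \left(-20012\right) \frac{1}{14307} + 35 \frac{1}{-326 + 35} \left(-16\right) \frac{1}{1808} = - \frac{20012}{14307} + 35 \frac{1}{-291} \left(-16\right) \frac{1}{1808} = - \frac{20012}{14307} + 35 \left(- \frac{1}{291}\right) \left(-16\right) \frac{1}{1808} = - \frac{20012}{14307} + \frac{560}{291} \cdot \frac{1}{1808} = - \frac{20012}{14307} + \frac{35}{32883} = - \frac{73061539}{52273009}$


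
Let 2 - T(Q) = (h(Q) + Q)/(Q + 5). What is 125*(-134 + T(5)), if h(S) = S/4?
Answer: -132625/8 ≈ -16578.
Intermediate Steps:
h(S) = S/4 (h(S) = S*(¼) = S/4)
T(Q) = 2 - 5*Q/(4*(5 + Q)) (T(Q) = 2 - (Q/4 + Q)/(Q + 5) = 2 - 5*Q/4/(5 + Q) = 2 - 5*Q/(4*(5 + Q)))
125*(-134 + T(5)) = 125*(-134 + (40 + 3*5)/(4*(5 + 5))) = 125*(-134 + (¼)*(40 + 15)/10) = 125*(-134 + (¼)*(⅒)*55) = 125*(-134 + 11/8) = 125*(-1061/8) = -132625/8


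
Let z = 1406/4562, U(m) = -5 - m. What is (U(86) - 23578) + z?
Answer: -53988286/2281 ≈ -23669.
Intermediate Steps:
z = 703/2281 (z = 1406*(1/4562) = 703/2281 ≈ 0.30820)
(U(86) - 23578) + z = ((-5 - 1*86) - 23578) + 703/2281 = ((-5 - 86) - 23578) + 703/2281 = (-91 - 23578) + 703/2281 = -23669 + 703/2281 = -53988286/2281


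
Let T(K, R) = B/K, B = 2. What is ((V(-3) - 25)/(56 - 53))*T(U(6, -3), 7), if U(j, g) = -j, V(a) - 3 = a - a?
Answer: 22/9 ≈ 2.4444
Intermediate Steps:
V(a) = 3 (V(a) = 3 + (a - a) = 3 + 0 = 3)
T(K, R) = 2/K
((V(-3) - 25)/(56 - 53))*T(U(6, -3), 7) = ((3 - 25)/(56 - 53))*(2/((-1*6))) = (-22/3)*(2/(-6)) = (-22*⅓)*(2*(-⅙)) = -22/3*(-⅓) = 22/9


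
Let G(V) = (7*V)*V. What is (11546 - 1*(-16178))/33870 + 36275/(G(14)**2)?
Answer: 26707924133/31878173040 ≈ 0.83781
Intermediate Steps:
G(V) = 7*V**2
(11546 - 1*(-16178))/33870 + 36275/(G(14)**2) = (11546 - 1*(-16178))/33870 + 36275/((7*14**2)**2) = (11546 + 16178)*(1/33870) + 36275/((7*196)**2) = 27724*(1/33870) + 36275/(1372**2) = 13862/16935 + 36275/1882384 = 26707924133/31878173040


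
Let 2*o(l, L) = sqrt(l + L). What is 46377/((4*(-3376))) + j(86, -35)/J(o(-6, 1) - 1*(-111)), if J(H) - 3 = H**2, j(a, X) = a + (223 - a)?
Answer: (-20591388*sqrt(5) + 2273923139*I)/(13504*(-49291*I + 444*sqrt(5))) ≈ -3.4162 - 0.00036435*I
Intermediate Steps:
o(l, L) = sqrt(L + l)/2 (o(l, L) = sqrt(l + L)/2 = sqrt(L + l)/2)
j(a, X) = 223
J(H) = 3 + H**2
46377/((4*(-3376))) + j(86, -35)/J(o(-6, 1) - 1*(-111)) = 46377/((4*(-3376))) + 223/(3 + (sqrt(1 - 6)/2 - 1*(-111))**2) = 46377/(-13504) + 223/(3 + (sqrt(-5)/2 + 111)**2) = 46377*(-1/13504) + 223/(3 + ((I*sqrt(5))/2 + 111)**2) = -46377/13504 + 223/(3 + (I*sqrt(5)/2 + 111)**2) = -46377/13504 + 223/(3 + (111 + I*sqrt(5)/2)**2)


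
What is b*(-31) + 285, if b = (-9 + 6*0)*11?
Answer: 3354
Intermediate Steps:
b = -99 (b = (-9 + 0)*11 = -9*11 = -99)
b*(-31) + 285 = -99*(-31) + 285 = 3069 + 285 = 3354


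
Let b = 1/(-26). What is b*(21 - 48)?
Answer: 27/26 ≈ 1.0385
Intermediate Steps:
b = -1/26 ≈ -0.038462
b*(21 - 48) = -(21 - 48)/26 = -1/26*(-27) = 27/26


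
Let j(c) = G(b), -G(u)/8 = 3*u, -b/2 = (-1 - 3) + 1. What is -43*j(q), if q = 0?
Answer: 6192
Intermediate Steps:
b = 6 (b = -2*((-1 - 3) + 1) = -2*(-4 + 1) = -2*(-3) = 6)
G(u) = -24*u
j(c) = -144 (j(c) = -24*6 = -144)
-43*j(q) = -43*(-144) = 6192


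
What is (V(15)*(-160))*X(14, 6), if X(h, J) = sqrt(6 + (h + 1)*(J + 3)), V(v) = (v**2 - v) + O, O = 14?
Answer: -35840*sqrt(141) ≈ -4.2558e+5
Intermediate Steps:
V(v) = 14 + v**2 - v (V(v) = (v**2 - v) + 14 = 14 + v**2 - v)
X(h, J) = sqrt(6 + (1 + h)*(3 + J))
(V(15)*(-160))*X(14, 6) = ((14 + 15**2 - 1*15)*(-160))*sqrt(9 + 6 + 3*14 + 6*14) = ((14 + 225 - 15)*(-160))*sqrt(9 + 6 + 42 + 84) = (224*(-160))*sqrt(141) = -35840*sqrt(141)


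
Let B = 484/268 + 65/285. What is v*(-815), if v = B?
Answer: -6330920/3819 ≈ -1657.7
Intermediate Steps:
B = 7768/3819 (B = 484*(1/268) + 65*(1/285) = 121/67 + 13/57 = 7768/3819 ≈ 2.0340)
v = 7768/3819 ≈ 2.0340
v*(-815) = (7768/3819)*(-815) = -6330920/3819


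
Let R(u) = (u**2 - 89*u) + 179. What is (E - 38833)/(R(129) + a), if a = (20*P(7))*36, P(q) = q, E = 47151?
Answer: 8318/10379 ≈ 0.80143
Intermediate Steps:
a = 5040 (a = (20*7)*36 = 140*36 = 5040)
R(u) = 179 + u**2 - 89*u
(E - 38833)/(R(129) + a) = (47151 - 38833)/((179 + 129**2 - 89*129) + 5040) = 8318/((179 + 16641 - 11481) + 5040) = 8318/(5339 + 5040) = 8318/10379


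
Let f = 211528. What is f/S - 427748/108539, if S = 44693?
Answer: 3841696228/4850933527 ≈ 0.79195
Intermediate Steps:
f/S - 427748/108539 = 211528/44693 - 427748/108539 = 3841696228/4850933527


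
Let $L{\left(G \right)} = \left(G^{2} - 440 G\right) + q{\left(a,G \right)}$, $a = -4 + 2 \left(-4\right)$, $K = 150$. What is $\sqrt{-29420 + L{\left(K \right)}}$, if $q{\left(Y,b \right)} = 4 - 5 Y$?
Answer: $2 i \sqrt{18214} \approx 269.92 i$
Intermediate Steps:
$a = -12$ ($a = -4 - 8 = -12$)
$L{\left(G \right)} = 64 + G^{2} - 440 G$ ($L{\left(G \right)} = \left(G^{2} - 440 G\right) + \left(4 - -60\right) = \left(G^{2} - 440 G\right) + \left(4 + 60\right) = \left(G^{2} - 440 G\right) + 64 = 64 + G^{2} - 440 G$)
$\sqrt{-29420 + L{\left(K \right)}} = \sqrt{-29420 + \left(64 + 150^{2} - 66000\right)} = \sqrt{-29420 + \left(64 + 22500 - 66000\right)} = \sqrt{-29420 - 43436} = \sqrt{-72856} = 2 i \sqrt{18214}$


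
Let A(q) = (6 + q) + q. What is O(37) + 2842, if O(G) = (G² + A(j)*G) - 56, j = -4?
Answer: 4081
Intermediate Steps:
A(q) = 6 + 2*q
O(G) = -56 + G² - 2*G (O(G) = (G² + (6 + 2*(-4))*G) - 56 = (G² + (6 - 8)*G) - 56 = (G² - 2*G) - 56 = -56 + G² - 2*G)
O(37) + 2842 = (-56 + 37² - 2*37) + 2842 = (-56 + 1369 - 74) + 2842 = 1239 + 2842 = 4081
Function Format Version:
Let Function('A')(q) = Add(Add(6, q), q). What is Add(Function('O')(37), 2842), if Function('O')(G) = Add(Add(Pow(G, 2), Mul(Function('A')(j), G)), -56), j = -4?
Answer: 4081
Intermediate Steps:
Function('A')(q) = Add(6, Mul(2, q))
Function('O')(G) = Add(-56, Pow(G, 2), Mul(-2, G)) (Function('O')(G) = Add(Add(Pow(G, 2), Mul(Add(6, Mul(2, -4)), G)), -56) = Add(Add(Pow(G, 2), Mul(Add(6, -8), G)), -56) = Add(Add(Pow(G, 2), Mul(-2, G)), -56) = Add(-56, Pow(G, 2), Mul(-2, G)))
Add(Function('O')(37), 2842) = Add(Add(-56, Pow(37, 2), Mul(-2, 37)), 2842) = Add(Add(-56, 1369, -74), 2842) = Add(1239, 2842) = 4081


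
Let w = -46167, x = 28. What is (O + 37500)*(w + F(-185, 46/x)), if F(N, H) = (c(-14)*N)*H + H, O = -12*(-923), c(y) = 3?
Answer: -16007735040/7 ≈ -2.2868e+9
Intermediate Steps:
O = 11076
F(N, H) = H + 3*H*N (F(N, H) = (3*N)*H + H = 3*H*N + H = H + 3*H*N)
(O + 37500)*(w + F(-185, 46/x)) = (11076 + 37500)*(-46167 + (46/28)*(1 + 3*(-185))) = 48576*(-46167 + (46*(1/28))*(1 - 555)) = 48576*(-46167 + (23/14)*(-554)) = 48576*(-46167 - 6371/7) = 48576*(-329540/7) = -16007735040/7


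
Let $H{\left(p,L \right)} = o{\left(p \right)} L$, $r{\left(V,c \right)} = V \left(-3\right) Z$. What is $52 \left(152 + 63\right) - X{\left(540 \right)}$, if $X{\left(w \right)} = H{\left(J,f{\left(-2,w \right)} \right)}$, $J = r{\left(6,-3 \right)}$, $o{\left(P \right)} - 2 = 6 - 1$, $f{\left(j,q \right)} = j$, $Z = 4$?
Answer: $11194$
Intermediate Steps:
$o{\left(P \right)} = 7$ ($o{\left(P \right)} = 2 + \left(6 - 1\right) = 2 + 5 = 7$)
$r{\left(V,c \right)} = - 12 V$ ($r{\left(V,c \right)} = V \left(-3\right) 4 = - 3 V 4 = - 12 V$)
$J = -72$ ($J = \left(-12\right) 6 = -72$)
$H{\left(p,L \right)} = 7 L$
$X{\left(w \right)} = -14$ ($X{\left(w \right)} = 7 \left(-2\right) = -14$)
$52 \left(152 + 63\right) - X{\left(540 \right)} = 52 \left(152 + 63\right) - -14 = 52 \cdot 215 + 14 = 11180 + 14 = 11194$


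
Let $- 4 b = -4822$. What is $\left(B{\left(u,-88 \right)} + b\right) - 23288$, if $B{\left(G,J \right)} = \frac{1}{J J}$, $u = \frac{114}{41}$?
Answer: $- \frac{171006879}{7744} \approx -22083.0$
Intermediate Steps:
$b = \frac{2411}{2}$ ($b = \left(- \frac{1}{4}\right) \left(-4822\right) = \frac{2411}{2} \approx 1205.5$)
$u = \frac{114}{41}$ ($u = 114 \cdot \frac{1}{41} = \frac{114}{41} \approx 2.7805$)
$B{\left(G,J \right)} = \frac{1}{J^{2}}$
$\left(B{\left(u,-88 \right)} + b\right) - 23288 = \left(\frac{1}{7744} + \frac{2411}{2}\right) - 23288 = \frac{9335393}{7744} - 23288 = - \frac{171006879}{7744}$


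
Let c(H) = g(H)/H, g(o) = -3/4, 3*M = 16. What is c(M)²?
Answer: 81/4096 ≈ 0.019775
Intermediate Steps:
M = 16/3 (M = (⅓)*16 = 16/3 ≈ 5.3333)
g(o) = -¾ (g(o) = -3*¼ = -¾)
c(H) = -3/(4*H)
c(M)² = (-3/(4*16/3))² = (-¾*3/16)² = (-9/64)² = 81/4096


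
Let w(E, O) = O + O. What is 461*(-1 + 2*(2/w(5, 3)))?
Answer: -461/3 ≈ -153.67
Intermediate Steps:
w(E, O) = 2*O
461*(-1 + 2*(2/w(5, 3))) = 461*(-1 + 2*(2/((2*3)))) = 461*(-1 + 2*(2/6)) = 461*(-1 + 2*(2*(⅙))) = 461*(-1 + 2*(⅓)) = 461*(-1 + ⅔) = 461*(-⅓) = -461/3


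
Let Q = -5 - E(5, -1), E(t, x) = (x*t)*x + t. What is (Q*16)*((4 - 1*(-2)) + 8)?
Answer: -3360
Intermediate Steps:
E(t, x) = t + t*x² (E(t, x) = (t*x)*x + t = t*x² + t = t + t*x²)
Q = -15 (Q = -5 - 5*(1 + (-1)²) = -5 - 5*(1 + 1) = -5 - 5*2 = -5 - 1*10 = -5 - 10 = -15)
(Q*16)*((4 - 1*(-2)) + 8) = (-15*16)*((4 - 1*(-2)) + 8) = -240*((4 + 2) + 8) = -240*(6 + 8) = -240*14 = -3360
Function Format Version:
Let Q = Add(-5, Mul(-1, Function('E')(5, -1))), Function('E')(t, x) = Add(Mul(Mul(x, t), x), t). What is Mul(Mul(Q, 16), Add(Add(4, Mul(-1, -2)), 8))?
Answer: -3360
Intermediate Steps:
Function('E')(t, x) = Add(t, Mul(t, Pow(x, 2))) (Function('E')(t, x) = Add(Mul(Mul(t, x), x), t) = Add(Mul(t, Pow(x, 2)), t) = Add(t, Mul(t, Pow(x, 2))))
Q = -15 (Q = Add(-5, Mul(-1, Mul(5, Add(1, Pow(-1, 2))))) = Add(-5, Mul(-1, Mul(5, Add(1, 1)))) = Add(-5, Mul(-1, Mul(5, 2))) = Add(-5, Mul(-1, 10)) = Add(-5, -10) = -15)
Mul(Mul(Q, 16), Add(Add(4, Mul(-1, -2)), 8)) = Mul(Mul(-15, 16), Add(Add(4, Mul(-1, -2)), 8)) = Mul(-240, Add(Add(4, 2), 8)) = Mul(-240, Add(6, 8)) = Mul(-240, 14) = -3360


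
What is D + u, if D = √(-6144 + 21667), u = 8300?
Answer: 8300 + 19*√43 ≈ 8424.6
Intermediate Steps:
D = 19*√43 (D = √15523 = 19*√43 ≈ 124.59)
D + u = 19*√43 + 8300 = 8300 + 19*√43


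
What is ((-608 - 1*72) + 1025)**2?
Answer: 119025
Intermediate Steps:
((-608 - 1*72) + 1025)**2 = ((-608 - 72) + 1025)**2 = (-680 + 1025)**2 = 345**2 = 119025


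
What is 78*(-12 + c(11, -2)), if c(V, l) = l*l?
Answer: -624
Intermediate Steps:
c(V, l) = l²
78*(-12 + c(11, -2)) = 78*(-12 + (-2)²) = 78*(-12 + 4) = 78*(-8) = -624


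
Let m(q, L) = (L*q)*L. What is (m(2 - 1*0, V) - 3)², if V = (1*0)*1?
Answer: 9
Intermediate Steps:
V = 0 (V = 0*1 = 0)
m(q, L) = q*L²
(m(2 - 1*0, V) - 3)² = ((2 - 1*0)*0² - 3)² = ((2 + 0)*0 - 3)² = (2*0 - 3)² = (0 - 3)² = (-3)² = 9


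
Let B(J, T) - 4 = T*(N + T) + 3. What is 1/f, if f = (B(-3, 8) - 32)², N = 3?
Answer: 1/3969 ≈ 0.00025195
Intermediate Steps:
B(J, T) = 7 + T*(3 + T) (B(J, T) = 4 + (T*(3 + T) + 3) = 4 + (3 + T*(3 + T)) = 7 + T*(3 + T))
f = 3969 (f = ((7 + 8² + 3*8) - 32)² = ((7 + 64 + 24) - 32)² = (95 - 32)² = 63² = 3969)
1/f = 1/3969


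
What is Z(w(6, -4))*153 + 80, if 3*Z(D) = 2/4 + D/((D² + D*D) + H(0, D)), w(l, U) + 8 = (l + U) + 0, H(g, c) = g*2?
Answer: 405/4 ≈ 101.25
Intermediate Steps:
H(g, c) = 2*g
w(l, U) = -8 + U + l (w(l, U) = -8 + ((l + U) + 0) = -8 + ((U + l) + 0) = -8 + (U + l) = -8 + U + l)
Z(D) = ⅙ + 1/(6*D) (Z(D) = (2/4 + D/((D² + D*D) + 2*0))/3 = (2*(¼) + D/((D² + D²) + 0))/3 = (½ + D/(2*D² + 0))/3 = (½ + D/((2*D²)))/3 = (½ + D*(1/(2*D²)))/3 = (½ + 1/(2*D))/3 = ⅙ + 1/(6*D))
Z(w(6, -4))*153 + 80 = ((1 + (-8 - 4 + 6))/(6*(-8 - 4 + 6)))*153 + 80 = ((⅙)*(1 - 6)/(-6))*153 + 80 = ((⅙)*(-⅙)*(-5))*153 + 80 = (5/36)*153 + 80 = 85/4 + 80 = 405/4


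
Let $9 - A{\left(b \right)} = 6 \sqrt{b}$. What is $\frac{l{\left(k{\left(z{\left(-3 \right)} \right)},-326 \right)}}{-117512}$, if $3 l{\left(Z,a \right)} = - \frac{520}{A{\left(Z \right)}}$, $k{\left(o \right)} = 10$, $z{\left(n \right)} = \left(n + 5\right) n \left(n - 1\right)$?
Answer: $- \frac{65}{1366077} - \frac{130 \sqrt{10}}{4098231} \approx -0.00014789$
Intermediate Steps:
$A{\left(b \right)} = 9 - 6 \sqrt{b}$
$z{\left(n \right)} = n \left(-1 + n\right) \left(5 + n\right)$ ($z{\left(n \right)} = \left(5 + n\right) n \left(-1 + n\right) = n \left(5 + n\right) \left(-1 + n\right) = n \left(-1 + n\right) \left(5 + n\right)$)
$l{\left(Z,a \right)} = - \frac{520}{3 \left(9 - 6 \sqrt{Z}\right)}$ ($l{\left(Z,a \right)} = \frac{\left(-520\right) \frac{1}{9 - 6 \sqrt{Z}}}{3} = - \frac{520}{3 \left(9 - 6 \sqrt{Z}\right)}$)
$\frac{l{\left(k{\left(z{\left(-3 \right)} \right)},-326 \right)}}{-117512} = \frac{\frac{520}{9} \frac{1}{-3 + 2 \sqrt{10}}}{-117512} = \frac{520}{9 \left(-3 + 2 \sqrt{10}\right)} \left(- \frac{1}{117512}\right) = - \frac{65}{132201 \left(-3 + 2 \sqrt{10}\right)}$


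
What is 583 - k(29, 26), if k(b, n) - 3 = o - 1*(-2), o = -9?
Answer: 587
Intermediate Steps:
k(b, n) = -4 (k(b, n) = 3 + (-9 - 1*(-2)) = 3 + (-9 + 2) = 3 - 7 = -4)
583 - k(29, 26) = 583 - 1*(-4) = 583 + 4 = 587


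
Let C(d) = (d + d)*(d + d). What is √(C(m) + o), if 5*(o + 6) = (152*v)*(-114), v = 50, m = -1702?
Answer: 11*√94330 ≈ 3378.4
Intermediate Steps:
C(d) = 4*d² (C(d) = (2*d)*(2*d) = 4*d²)
o = -173286 (o = -6 + ((152*50)*(-114))/5 = -6 + (7600*(-114))/5 = -6 + (⅕)*(-866400) = -6 - 173280 = -173286)
√(C(m) + o) = √(4*(-1702)² - 173286) = √(4*2896804 - 173286) = √(11587216 - 173286) = √11413930 = 11*√94330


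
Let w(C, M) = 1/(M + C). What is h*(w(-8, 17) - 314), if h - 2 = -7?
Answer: 14125/9 ≈ 1569.4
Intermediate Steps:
h = -5 (h = 2 - 7 = -5)
w(C, M) = 1/(C + M)
h*(w(-8, 17) - 314) = -5*(1/(-8 + 17) - 314) = -5*(1/9 - 314) = -5*(⅑ - 314) = -5*(-2825/9) = 14125/9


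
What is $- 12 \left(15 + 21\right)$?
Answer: $-432$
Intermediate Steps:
$- 12 \left(15 + 21\right) = \left(-12\right) 36 = -432$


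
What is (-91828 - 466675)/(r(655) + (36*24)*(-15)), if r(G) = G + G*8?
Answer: 558503/7065 ≈ 79.052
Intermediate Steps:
r(G) = 9*G (r(G) = G + 8*G = 9*G)
(-91828 - 466675)/(r(655) + (36*24)*(-15)) = (-91828 - 466675)/(9*655 + (36*24)*(-15)) = -558503/(5895 + 864*(-15)) = -558503/(5895 - 12960) = -558503/(-7065) = -558503*(-1/7065) = 558503/7065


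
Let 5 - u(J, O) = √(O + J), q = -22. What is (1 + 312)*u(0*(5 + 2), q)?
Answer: 1565 - 313*I*√22 ≈ 1565.0 - 1468.1*I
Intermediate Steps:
u(J, O) = 5 - √(J + O) (u(J, O) = 5 - √(O + J) = 5 - √(J + O))
(1 + 312)*u(0*(5 + 2), q) = (1 + 312)*(5 - √(0*(5 + 2) - 22)) = 313*(5 - √(0*7 - 22)) = 313*(5 - √(0 - 22)) = 313*(5 - √(-22)) = 313*(5 - I*√22) = 1565 - 313*I*√22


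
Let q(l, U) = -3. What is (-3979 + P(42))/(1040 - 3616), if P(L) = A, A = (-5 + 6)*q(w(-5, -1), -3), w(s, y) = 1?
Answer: 1991/1288 ≈ 1.5458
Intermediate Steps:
A = -3 (A = (-5 + 6)*(-3) = 1*(-3) = -3)
P(L) = -3
(-3979 + P(42))/(1040 - 3616) = (-3979 - 3)/(1040 - 3616) = -3982/(-2576) = -3982*(-1/2576) = 1991/1288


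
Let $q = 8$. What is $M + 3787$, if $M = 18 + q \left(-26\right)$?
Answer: $3597$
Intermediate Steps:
$M = -190$ ($M = 18 + 8 \left(-26\right) = 18 - 208 = -190$)
$M + 3787 = -190 + 3787 = 3597$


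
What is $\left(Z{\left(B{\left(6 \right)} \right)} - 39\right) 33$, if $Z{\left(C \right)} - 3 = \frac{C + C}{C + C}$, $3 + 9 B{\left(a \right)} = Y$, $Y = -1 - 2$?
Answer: $-1155$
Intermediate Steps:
$Y = -3$ ($Y = -1 - 2 = -3$)
$B{\left(a \right)} = - \frac{2}{3}$ ($B{\left(a \right)} = - \frac{1}{3} + \frac{1}{9} \left(-3\right) = - \frac{1}{3} - \frac{1}{3} = - \frac{2}{3}$)
$Z{\left(C \right)} = 4$ ($Z{\left(C \right)} = 3 + \frac{C + C}{C + C} = 3 + \frac{2 C}{2 C} = 3 + 2 C \frac{1}{2 C} = 3 + 1 = 4$)
$\left(Z{\left(B{\left(6 \right)} \right)} - 39\right) 33 = \left(4 - 39\right) 33 = \left(-35\right) 33 = -1155$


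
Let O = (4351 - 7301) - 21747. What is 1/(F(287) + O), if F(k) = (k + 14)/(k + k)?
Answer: -82/2025111 ≈ -4.0492e-5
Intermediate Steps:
O = -24697 (O = -2950 - 21747 = -24697)
F(k) = (14 + k)/(2*k) (F(k) = (14 + k)/((2*k)) = (14 + k)*(1/(2*k)) = (14 + k)/(2*k))
1/(F(287) + O) = 1/((1/2)*(14 + 287)/287 - 24697) = 1/((1/2)*(1/287)*301 - 24697) = 1/(43/82 - 24697) = 1/(-2025111/82) = -82/2025111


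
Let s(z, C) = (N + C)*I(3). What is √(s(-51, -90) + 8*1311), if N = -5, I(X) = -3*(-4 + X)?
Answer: √10203 ≈ 101.01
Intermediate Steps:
I(X) = 12 - 3*X
s(z, C) = -15 + 3*C (s(z, C) = (-5 + C)*(12 - 3*3) = (-5 + C)*(12 - 9) = (-5 + C)*3 = -15 + 3*C)
√(s(-51, -90) + 8*1311) = √((-15 + 3*(-90)) + 8*1311) = √((-15 - 270) + 10488) = √(-285 + 10488) = √10203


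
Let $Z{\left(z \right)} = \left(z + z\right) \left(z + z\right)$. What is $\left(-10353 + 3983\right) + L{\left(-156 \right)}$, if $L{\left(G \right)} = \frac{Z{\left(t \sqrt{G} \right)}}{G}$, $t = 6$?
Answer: $-6226$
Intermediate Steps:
$Z{\left(z \right)} = 4 z^{2}$ ($Z{\left(z \right)} = 2 z 2 z = 4 z^{2}$)
$L{\left(G \right)} = 144$ ($L{\left(G \right)} = \frac{4 \left(6 \sqrt{G}\right)^{2}}{G} = \frac{4 \cdot 36 G}{G} = \frac{144 G}{G} = 144$)
$\left(-10353 + 3983\right) + L{\left(-156 \right)} = \left(-10353 + 3983\right) + 144 = -6370 + 144 = -6226$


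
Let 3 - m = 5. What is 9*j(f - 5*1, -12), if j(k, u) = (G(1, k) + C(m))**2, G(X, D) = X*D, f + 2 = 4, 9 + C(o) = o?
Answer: 1764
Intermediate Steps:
m = -2 (m = 3 - 1*5 = 3 - 5 = -2)
C(o) = -9 + o
f = 2 (f = -2 + 4 = 2)
G(X, D) = D*X
j(k, u) = (-11 + k)**2 (j(k, u) = (k*1 + (-9 - 2))**2 = (k - 11)**2 = (-11 + k)**2)
9*j(f - 5*1, -12) = 9*(-11 + (2 - 5*1))**2 = 9*(-11 + (2 - 5))**2 = 9*(-11 - 3)**2 = 9*(-14)**2 = 9*196 = 1764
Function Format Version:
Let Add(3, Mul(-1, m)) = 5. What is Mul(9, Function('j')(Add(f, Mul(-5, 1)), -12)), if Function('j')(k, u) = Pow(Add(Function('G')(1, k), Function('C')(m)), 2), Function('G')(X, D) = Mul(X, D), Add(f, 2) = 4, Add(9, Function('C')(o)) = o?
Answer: 1764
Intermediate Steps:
m = -2 (m = Add(3, Mul(-1, 5)) = Add(3, -5) = -2)
Function('C')(o) = Add(-9, o)
f = 2 (f = Add(-2, 4) = 2)
Function('G')(X, D) = Mul(D, X)
Function('j')(k, u) = Pow(Add(-11, k), 2) (Function('j')(k, u) = Pow(Add(Mul(k, 1), Add(-9, -2)), 2) = Pow(Add(k, -11), 2) = Pow(Add(-11, k), 2))
Mul(9, Function('j')(Add(f, Mul(-5, 1)), -12)) = Mul(9, Pow(Add(-11, Add(2, Mul(-5, 1))), 2)) = Mul(9, Pow(Add(-11, Add(2, -5)), 2)) = Mul(9, Pow(Add(-11, -3), 2)) = Mul(9, Pow(-14, 2)) = Mul(9, 196) = 1764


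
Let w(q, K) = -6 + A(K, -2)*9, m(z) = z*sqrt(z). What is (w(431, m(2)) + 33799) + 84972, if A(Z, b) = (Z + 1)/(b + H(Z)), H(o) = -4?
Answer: 237527/2 - 3*sqrt(2) ≈ 1.1876e+5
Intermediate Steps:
A(Z, b) = (1 + Z)/(-4 + b) (A(Z, b) = (Z + 1)/(b - 4) = (1 + Z)/(-4 + b))
m(z) = z**(3/2)
w(q, K) = -15/2 - 3*K/2 (w(q, K) = -6 + ((1 + K)/(-4 - 2))*9 = -6 + ((1 + K)/(-6))*9 = -6 - (1 + K)/6*9 = -6 + (-1/6 - K/6)*9 = -6 + (-3/2 - 3*K/2) = -15/2 - 3*K/2)
(w(431, m(2)) + 33799) + 84972 = ((-15/2 - 3*sqrt(2)) + 33799) + 84972 = (67583/2 - 3*sqrt(2)) + 84972 = 237527/2 - 3*sqrt(2)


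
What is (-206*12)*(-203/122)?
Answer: 250908/61 ≈ 4113.2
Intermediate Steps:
(-206*12)*(-203/122) = -(-501816)/122 = -2472*(-203/122) = 250908/61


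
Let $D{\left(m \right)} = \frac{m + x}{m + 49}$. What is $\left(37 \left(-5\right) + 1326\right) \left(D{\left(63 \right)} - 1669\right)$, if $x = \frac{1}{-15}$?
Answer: $- \frac{28555318}{15} \approx -1.9037 \cdot 10^{6}$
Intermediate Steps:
$x = - \frac{1}{15} \approx -0.066667$
$D{\left(m \right)} = \frac{- \frac{1}{15} + m}{49 + m}$ ($D{\left(m \right)} = \frac{m - \frac{1}{15}}{m + 49} = \frac{- \frac{1}{15} + m}{49 + m}$)
$\left(37 \left(-5\right) + 1326\right) \left(D{\left(63 \right)} - 1669\right) = \left(37 \left(-5\right) + 1326\right) \left(\frac{- \frac{1}{15} + 63}{49 + 63} - 1669\right) = \left(-185 + 1326\right) \left(\frac{1}{112} \cdot \frac{944}{15} - 1669\right) = 1141 \left(\frac{1}{112} \cdot \frac{944}{15} - 1669\right) = 1141 \left(\frac{59}{105} - 1669\right) = 1141 \left(- \frac{175186}{105}\right) = - \frac{28555318}{15}$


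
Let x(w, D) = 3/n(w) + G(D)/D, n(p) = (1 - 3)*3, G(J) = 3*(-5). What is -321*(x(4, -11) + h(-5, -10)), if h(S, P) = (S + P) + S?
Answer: 135141/22 ≈ 6142.8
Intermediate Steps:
G(J) = -15
n(p) = -6 (n(p) = -2*3 = -6)
x(w, D) = -1/2 - 15/D (x(w, D) = 3/(-6) - 15/D = 3*(-1/6) - 15/D = -1/2 - 15/D)
h(S, P) = P + 2*S (h(S, P) = (P + S) + S = P + 2*S)
-321*(x(4, -11) + h(-5, -10)) = -321*((1/2)*(-30 - 1*(-11))/(-11) + (-10 + 2*(-5))) = -321*((1/2)*(-1/11)*(-30 + 11) + (-10 - 10)) = -321*((1/2)*(-1/11)*(-19) - 20) = -321*(19/22 - 20) = -321*(-421/22) = 135141/22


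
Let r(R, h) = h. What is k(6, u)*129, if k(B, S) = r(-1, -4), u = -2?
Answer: -516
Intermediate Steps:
k(B, S) = -4
k(6, u)*129 = -4*129 = -516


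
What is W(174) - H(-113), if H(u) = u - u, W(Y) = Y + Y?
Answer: 348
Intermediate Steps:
W(Y) = 2*Y
H(u) = 0
W(174) - H(-113) = 2*174 - 1*0 = 348 + 0 = 348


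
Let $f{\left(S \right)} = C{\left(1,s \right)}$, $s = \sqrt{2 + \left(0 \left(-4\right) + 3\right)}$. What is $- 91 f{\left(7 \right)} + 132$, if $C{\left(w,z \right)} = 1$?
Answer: $41$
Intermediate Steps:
$s = \sqrt{5}$ ($s = \sqrt{2 + \left(0 + 3\right)} = \sqrt{2 + 3} = \sqrt{5} \approx 2.2361$)
$f{\left(S \right)} = 1$
$- 91 f{\left(7 \right)} + 132 = \left(-91\right) 1 + 132 = -91 + 132 = 41$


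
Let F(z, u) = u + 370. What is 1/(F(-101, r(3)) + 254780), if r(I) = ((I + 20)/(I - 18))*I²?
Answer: 5/1275681 ≈ 3.9195e-6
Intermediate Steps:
r(I) = I²*(20 + I)/(-18 + I) (r(I) = ((20 + I)/(-18 + I))*I² = I²*(20 + I)/(-18 + I))
F(z, u) = 370 + u
1/(F(-101, r(3)) + 254780) = 1/((370 + 3²*(20 + 3)/(-18 + 3)) + 254780) = 1/((370 + 9*23/(-15)) + 254780) = 1/((370 + 9*(-1/15)*23) + 254780) = 1/((370 - 69/5) + 254780) = 1/(1781/5 + 254780) = 1/(1275681/5) = 5/1275681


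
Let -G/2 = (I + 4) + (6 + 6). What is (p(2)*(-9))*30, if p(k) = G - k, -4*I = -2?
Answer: 9450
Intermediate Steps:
I = 1/2 (I = -1/4*(-2) = 1/2 ≈ 0.50000)
G = -33 (G = -2*((1/2 + 4) + (6 + 6)) = -2*(9/2 + 12) = -2*33/2 = -33)
p(k) = -33 - k
(p(2)*(-9))*30 = ((-33 - 1*2)*(-9))*30 = ((-33 - 2)*(-9))*30 = -35*(-9)*30 = 315*30 = 9450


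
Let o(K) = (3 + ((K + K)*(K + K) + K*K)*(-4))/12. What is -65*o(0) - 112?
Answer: -513/4 ≈ -128.25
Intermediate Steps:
o(K) = ¼ - 5*K²/3 (o(K) = (3 + ((2*K)*(2*K) + K²)*(-4))*(1/12) = (3 + (4*K² + K²)*(-4))*(1/12) = (3 + (5*K²)*(-4))*(1/12) = (3 - 20*K²)*(1/12) = ¼ - 5*K²/3)
-65*o(0) - 112 = -65*(¼ - 5/3*0²) - 112 = -65*(¼ - 5/3*0) - 112 = -65*(¼ + 0) - 112 = -65*¼ - 112 = -65/4 - 112 = -513/4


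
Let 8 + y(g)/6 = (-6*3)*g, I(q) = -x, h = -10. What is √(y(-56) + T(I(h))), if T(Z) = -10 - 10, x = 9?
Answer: 2*√1495 ≈ 77.330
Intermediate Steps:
I(q) = -9 (I(q) = -1*9 = -9)
T(Z) = -20
y(g) = -48 - 108*g (y(g) = -48 + 6*((-6*3)*g) = -48 + 6*(-18*g) = -48 - 108*g)
√(y(-56) + T(I(h))) = √((-48 - 108*(-56)) - 20) = √((-48 + 6048) - 20) = √(6000 - 20) = √5980 = 2*√1495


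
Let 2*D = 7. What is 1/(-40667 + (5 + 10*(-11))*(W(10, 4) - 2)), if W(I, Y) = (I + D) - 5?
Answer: -2/82699 ≈ -2.4184e-5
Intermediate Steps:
D = 7/2 (D = (½)*7 = 7/2 ≈ 3.5000)
W(I, Y) = -3/2 + I (W(I, Y) = (I + 7/2) - 5 = (7/2 + I) - 5 = -3/2 + I)
1/(-40667 + (5 + 10*(-11))*(W(10, 4) - 2)) = 1/(-40667 + (5 + 10*(-11))*((-3/2 + 10) - 2)) = 1/(-40667 + (5 - 110)*(17/2 - 2)) = 1/(-40667 - 105*13/2) = 1/(-40667 - 1365/2) = 1/(-82699/2) = -2/82699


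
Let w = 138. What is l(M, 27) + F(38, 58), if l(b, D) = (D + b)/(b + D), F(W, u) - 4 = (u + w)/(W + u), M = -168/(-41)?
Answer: 169/24 ≈ 7.0417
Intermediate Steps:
M = 168/41 (M = -168*(-1/41) = 168/41 ≈ 4.0976)
F(W, u) = 4 + (138 + u)/(W + u) (F(W, u) = 4 + (u + 138)/(W + u) = 4 + (138 + u)/(W + u))
l(b, D) = 1 (l(b, D) = (D + b)/(D + b) = 1)
l(M, 27) + F(38, 58) = 1 + (138 + 4*38 + 5*58)/(38 + 58) = 1 + (138 + 152 + 290)/96 = 1 + (1/96)*580 = 1 + 145/24 = 169/24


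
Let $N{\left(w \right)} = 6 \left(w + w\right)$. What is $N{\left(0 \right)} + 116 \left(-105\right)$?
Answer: $-12180$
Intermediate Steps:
$N{\left(w \right)} = 12 w$ ($N{\left(w \right)} = 6 \cdot 2 w = 12 w$)
$N{\left(0 \right)} + 116 \left(-105\right) = 12 \cdot 0 + 116 \left(-105\right) = 0 - 12180 = -12180$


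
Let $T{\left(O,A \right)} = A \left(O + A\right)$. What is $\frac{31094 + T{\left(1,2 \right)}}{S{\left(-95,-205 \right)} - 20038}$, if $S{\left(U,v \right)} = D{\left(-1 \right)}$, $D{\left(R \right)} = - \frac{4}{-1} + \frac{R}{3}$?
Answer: $- \frac{93300}{60103} \approx -1.5523$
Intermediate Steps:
$D{\left(R \right)} = 4 + \frac{R}{3}$ ($D{\left(R \right)} = \left(-4\right) \left(-1\right) + R \frac{1}{3} = 4 + \frac{R}{3}$)
$S{\left(U,v \right)} = \frac{11}{3}$ ($S{\left(U,v \right)} = 4 + \frac{1}{3} \left(-1\right) = 4 - \frac{1}{3} = \frac{11}{3}$)
$T{\left(O,A \right)} = A \left(A + O\right)$
$\frac{31094 + T{\left(1,2 \right)}}{S{\left(-95,-205 \right)} - 20038} = \frac{31094 + 2 \left(2 + 1\right)}{\frac{11}{3} - 20038} = \frac{31094 + 2 \cdot 3}{- \frac{60103}{3}} = \left(31094 + 6\right) \left(- \frac{3}{60103}\right) = 31100 \left(- \frac{3}{60103}\right) = - \frac{93300}{60103}$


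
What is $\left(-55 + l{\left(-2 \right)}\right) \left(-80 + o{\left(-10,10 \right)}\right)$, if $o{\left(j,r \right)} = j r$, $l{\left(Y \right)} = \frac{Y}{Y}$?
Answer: $9720$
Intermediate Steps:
$l{\left(Y \right)} = 1$
$\left(-55 + l{\left(-2 \right)}\right) \left(-80 + o{\left(-10,10 \right)}\right) = \left(-55 + 1\right) \left(-80 - 100\right) = - 54 \left(-80 - 100\right) = \left(-54\right) \left(-180\right) = 9720$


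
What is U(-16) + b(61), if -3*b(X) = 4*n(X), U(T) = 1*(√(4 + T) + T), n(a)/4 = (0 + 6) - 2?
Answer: -112/3 + 2*I*√3 ≈ -37.333 + 3.4641*I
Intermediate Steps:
n(a) = 16 (n(a) = 4*((0 + 6) - 2) = 4*(6 - 2) = 4*4 = 16)
U(T) = T + √(4 + T) (U(T) = 1*(T + √(4 + T)) = T + √(4 + T))
b(X) = -64/3 (b(X) = -4*16/3 = -⅓*64 = -64/3)
U(-16) + b(61) = (-16 + √(4 - 16)) - 64/3 = (-16 + √(-12)) - 64/3 = (-16 + 2*I*√3) - 64/3 = -112/3 + 2*I*√3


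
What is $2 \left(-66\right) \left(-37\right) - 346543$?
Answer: $-341659$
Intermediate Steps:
$2 \left(-66\right) \left(-37\right) - 346543 = \left(-132\right) \left(-37\right) - 346543 = 4884 - 346543 = -341659$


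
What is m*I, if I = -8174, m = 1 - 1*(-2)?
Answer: -24522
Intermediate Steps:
m = 3 (m = 1 + 2 = 3)
m*I = 3*(-8174) = -24522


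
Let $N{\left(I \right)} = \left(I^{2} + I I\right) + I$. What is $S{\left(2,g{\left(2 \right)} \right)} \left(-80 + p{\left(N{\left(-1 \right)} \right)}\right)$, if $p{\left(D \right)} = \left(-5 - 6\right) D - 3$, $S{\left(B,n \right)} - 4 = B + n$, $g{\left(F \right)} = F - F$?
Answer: $-564$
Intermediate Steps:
$g{\left(F \right)} = 0$
$S{\left(B,n \right)} = 4 + B + n$ ($S{\left(B,n \right)} = 4 + \left(B + n\right) = 4 + B + n$)
$N{\left(I \right)} = I + 2 I^{2}$ ($N{\left(I \right)} = \left(I^{2} + I^{2}\right) + I = 2 I^{2} + I = I + 2 I^{2}$)
$p{\left(D \right)} = -3 - 11 D$ ($p{\left(D \right)} = - 11 D - 3 = -3 - 11 D$)
$S{\left(2,g{\left(2 \right)} \right)} \left(-80 + p{\left(N{\left(-1 \right)} \right)}\right) = \left(4 + 2 + 0\right) \left(-80 - \left(3 + 11 \left(- (1 + 2 \left(-1\right))\right)\right)\right) = 6 \left(-80 - \left(3 + 11 \left(- (1 - 2)\right)\right)\right) = 6 \left(-80 - \left(3 + 11 \left(\left(-1\right) \left(-1\right)\right)\right)\right) = 6 \left(-80 - 14\right) = 6 \left(-94\right) = -564$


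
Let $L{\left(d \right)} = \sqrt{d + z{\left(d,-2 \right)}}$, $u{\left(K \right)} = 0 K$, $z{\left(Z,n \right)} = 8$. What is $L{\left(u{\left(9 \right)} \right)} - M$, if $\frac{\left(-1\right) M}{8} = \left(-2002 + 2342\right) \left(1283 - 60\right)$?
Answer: $3326560 + 2 \sqrt{2} \approx 3.3266 \cdot 10^{6}$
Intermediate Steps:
$u{\left(K \right)} = 0$
$L{\left(d \right)} = \sqrt{8 + d}$ ($L{\left(d \right)} = \sqrt{d + 8} = \sqrt{8 + d}$)
$M = -3326560$ ($M = - 8 \left(-2002 + 2342\right) \left(1283 - 60\right) = - 8 \cdot 340 \cdot 1223 = \left(-8\right) 415820 = -3326560$)
$L{\left(u{\left(9 \right)} \right)} - M = \sqrt{8 + 0} - -3326560 = \sqrt{8} + 3326560 = 2 \sqrt{2} + 3326560 = 3326560 + 2 \sqrt{2}$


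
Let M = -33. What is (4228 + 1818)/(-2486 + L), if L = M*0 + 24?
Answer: -3023/1231 ≈ -2.4557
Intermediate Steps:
L = 24 (L = -33*0 + 24 = 0 + 24 = 24)
(4228 + 1818)/(-2486 + L) = (4228 + 1818)/(-2486 + 24) = 6046/(-2462) = 6046*(-1/2462) = -3023/1231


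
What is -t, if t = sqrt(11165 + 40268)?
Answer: -sqrt(51433) ≈ -226.79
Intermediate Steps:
t = sqrt(51433) ≈ 226.79
-t = -sqrt(51433)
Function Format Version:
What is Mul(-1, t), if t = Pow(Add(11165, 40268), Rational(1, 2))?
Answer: Mul(-1, Pow(51433, Rational(1, 2))) ≈ -226.79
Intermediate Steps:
t = Pow(51433, Rational(1, 2)) ≈ 226.79
Mul(-1, t) = Mul(-1, Pow(51433, Rational(1, 2)))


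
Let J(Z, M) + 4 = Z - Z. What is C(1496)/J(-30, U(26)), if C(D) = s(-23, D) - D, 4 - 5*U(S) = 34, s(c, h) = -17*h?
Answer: 6732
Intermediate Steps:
U(S) = -6 (U(S) = 4/5 - 1/5*34 = 4/5 - 34/5 = -6)
J(Z, M) = -4 (J(Z, M) = -4 + (Z - Z) = -4 + 0 = -4)
C(D) = -18*D (C(D) = -17*D - D = -18*D)
C(1496)/J(-30, U(26)) = -18*1496/(-4) = -26928*(-1/4) = 6732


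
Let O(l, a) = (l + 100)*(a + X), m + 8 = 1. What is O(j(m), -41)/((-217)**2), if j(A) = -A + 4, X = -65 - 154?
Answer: -28860/47089 ≈ -0.61288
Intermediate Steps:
m = -7 (m = -8 + 1 = -7)
X = -219
j(A) = 4 - A
O(l, a) = (-219 + a)*(100 + l) (O(l, a) = (l + 100)*(a - 219) = (100 + l)*(-219 + a) = (-219 + a)*(100 + l))
O(j(m), -41)/((-217)**2) = (-21900 - 219*(4 - 1*(-7)) + 100*(-41) - 41*(4 - 1*(-7)))/((-217)**2) = (-21900 - 219*(4 + 7) - 4100 - 41*(4 + 7))/47089 = (-21900 - 219*11 - 4100 - 41*11)*(1/47089) = (-21900 - 2409 - 4100 - 451)*(1/47089) = -28860*1/47089 = -28860/47089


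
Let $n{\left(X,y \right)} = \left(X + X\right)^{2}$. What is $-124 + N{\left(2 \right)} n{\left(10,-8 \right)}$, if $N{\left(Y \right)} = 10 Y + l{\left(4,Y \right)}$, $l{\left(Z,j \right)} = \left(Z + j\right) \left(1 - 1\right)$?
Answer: $7876$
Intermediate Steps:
$l{\left(Z,j \right)} = 0$ ($l{\left(Z,j \right)} = \left(Z + j\right) 0 = 0$)
$n{\left(X,y \right)} = 4 X^{2}$ ($n{\left(X,y \right)} = \left(2 X\right)^{2} = 4 X^{2}$)
$N{\left(Y \right)} = 10 Y$ ($N{\left(Y \right)} = 10 Y + 0 = 10 Y$)
$-124 + N{\left(2 \right)} n{\left(10,-8 \right)} = -124 + 10 \cdot 2 \cdot 4 \cdot 10^{2} = -124 + 20 \cdot 4 \cdot 100 = -124 + 20 \cdot 400 = -124 + 8000 = 7876$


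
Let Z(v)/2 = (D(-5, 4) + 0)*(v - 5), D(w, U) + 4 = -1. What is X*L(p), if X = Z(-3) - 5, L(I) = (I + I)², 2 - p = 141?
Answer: 5796300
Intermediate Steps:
p = -139 (p = 2 - 1*141 = 2 - 141 = -139)
D(w, U) = -5 (D(w, U) = -4 - 1 = -5)
Z(v) = 50 - 10*v (Z(v) = 2*((-5 + 0)*(v - 5)) = 2*(-5*(-5 + v)) = 2*(25 - 5*v) = 50 - 10*v)
L(I) = 4*I² (L(I) = (2*I)² = 4*I²)
X = 75 (X = (50 - 10*(-3)) - 5 = (50 + 30) - 5 = 80 - 5 = 75)
X*L(p) = 75*(4*(-139)²) = 75*(4*19321) = 75*77284 = 5796300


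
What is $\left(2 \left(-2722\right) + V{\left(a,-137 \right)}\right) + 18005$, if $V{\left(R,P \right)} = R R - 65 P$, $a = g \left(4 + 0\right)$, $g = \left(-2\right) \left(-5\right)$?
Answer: $23066$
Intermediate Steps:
$g = 10$
$a = 40$ ($a = 10 \left(4 + 0\right) = 10 \cdot 4 = 40$)
$V{\left(R,P \right)} = R^{2} - 65 P$
$\left(2 \left(-2722\right) + V{\left(a,-137 \right)}\right) + 18005 = \left(2 \left(-2722\right) + \left(40^{2} - -8905\right)\right) + 18005 = \left(-5444 + \left(1600 + 8905\right)\right) + 18005 = \left(-5444 + 10505\right) + 18005 = 5061 + 18005 = 23066$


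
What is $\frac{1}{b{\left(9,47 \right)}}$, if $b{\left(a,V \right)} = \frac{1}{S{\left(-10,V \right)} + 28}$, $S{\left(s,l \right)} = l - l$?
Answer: $28$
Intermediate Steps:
$S{\left(s,l \right)} = 0$
$b{\left(a,V \right)} = \frac{1}{28}$ ($b{\left(a,V \right)} = \frac{1}{0 + 28} = \frac{1}{28}$)
$\frac{1}{b{\left(9,47 \right)}} = \frac{1}{\frac{1}{28}} = 28$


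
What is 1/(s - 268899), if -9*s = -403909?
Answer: -9/2016182 ≈ -4.4639e-6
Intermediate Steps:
s = 403909/9 (s = -⅑*(-403909) = 403909/9 ≈ 44879.)
1/(s - 268899) = 1/(403909/9 - 268899) = 1/(-2016182/9) = -9/2016182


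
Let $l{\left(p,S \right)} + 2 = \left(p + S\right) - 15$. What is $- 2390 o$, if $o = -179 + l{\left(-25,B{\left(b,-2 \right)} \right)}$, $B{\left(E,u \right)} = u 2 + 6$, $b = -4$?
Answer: $523410$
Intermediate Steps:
$B{\left(E,u \right)} = 6 + 2 u$ ($B{\left(E,u \right)} = 2 u + 6 = 6 + 2 u$)
$l{\left(p,S \right)} = -17 + S + p$ ($l{\left(p,S \right)} = -2 - \left(15 - S - p\right) = -2 + \left(-15 + S + p\right) = -17 + S + p$)
$o = -219$ ($o = -179 - 40 = -219$)
$- 2390 o = \left(-2390\right) \left(-219\right) = 523410$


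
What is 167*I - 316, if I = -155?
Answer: -26201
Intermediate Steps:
167*I - 316 = 167*(-155) - 316 = -25885 - 316 = -26201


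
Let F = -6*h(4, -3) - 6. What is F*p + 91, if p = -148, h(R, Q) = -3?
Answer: -1685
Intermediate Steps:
F = 12 (F = -6*(-3) - 6 = 18 - 6 = 12)
F*p + 91 = 12*(-148) + 91 = -1776 + 91 = -1685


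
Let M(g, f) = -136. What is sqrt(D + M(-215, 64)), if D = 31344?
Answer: 2*sqrt(7802) ≈ 176.66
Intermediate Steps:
sqrt(D + M(-215, 64)) = sqrt(31344 - 136) = sqrt(31208) = 2*sqrt(7802)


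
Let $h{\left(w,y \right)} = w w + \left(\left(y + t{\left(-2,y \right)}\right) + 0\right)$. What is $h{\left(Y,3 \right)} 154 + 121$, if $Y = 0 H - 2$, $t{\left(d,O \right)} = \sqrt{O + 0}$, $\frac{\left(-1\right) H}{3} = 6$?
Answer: $1199 + 154 \sqrt{3} \approx 1465.7$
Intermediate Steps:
$H = -18$ ($H = \left(-3\right) 6 = -18$)
$t{\left(d,O \right)} = \sqrt{O}$
$Y = -2$ ($Y = 0 \left(-18\right) - 2 = 0 - 2 = -2$)
$h{\left(w,y \right)} = y + w^{2} + \sqrt{y}$ ($h{\left(w,y \right)} = w w + \left(\left(y + \sqrt{y}\right) + 0\right) = w^{2} + \left(y + \sqrt{y}\right) = y + w^{2} + \sqrt{y}$)
$h{\left(Y,3 \right)} 154 + 121 = \left(3 + \left(-2\right)^{2} + \sqrt{3}\right) 154 + 121 = \left(3 + 4 + \sqrt{3}\right) 154 + 121 = \left(7 + \sqrt{3}\right) 154 + 121 = \left(1078 + 154 \sqrt{3}\right) + 121 = 1199 + 154 \sqrt{3}$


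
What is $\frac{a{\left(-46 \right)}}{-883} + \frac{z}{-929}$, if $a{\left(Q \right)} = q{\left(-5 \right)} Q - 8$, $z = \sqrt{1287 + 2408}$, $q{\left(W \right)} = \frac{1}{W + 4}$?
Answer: $- \frac{38}{883} - \frac{\sqrt{3695}}{929} \approx -0.10847$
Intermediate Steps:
$q{\left(W \right)} = \frac{1}{4 + W}$
$z = \sqrt{3695} \approx 60.786$
$a{\left(Q \right)} = -8 - Q$ ($a{\left(Q \right)} = \frac{Q}{4 - 5} - 8 = \frac{Q}{-1} - 8 = - Q - 8 = -8 - Q$)
$\frac{a{\left(-46 \right)}}{-883} + \frac{z}{-929} = \frac{-8 - -46}{-883} + \frac{\sqrt{3695}}{-929} = \left(-8 + 46\right) \left(- \frac{1}{883}\right) + \sqrt{3695} \left(- \frac{1}{929}\right) = 38 \left(- \frac{1}{883}\right) - \frac{\sqrt{3695}}{929} = - \frac{38}{883} - \frac{\sqrt{3695}}{929}$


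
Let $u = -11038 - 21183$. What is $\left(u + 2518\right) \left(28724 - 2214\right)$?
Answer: $-787426530$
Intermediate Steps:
$u = -32221$
$\left(u + 2518\right) \left(28724 - 2214\right) = \left(-32221 + 2518\right) \left(28724 - 2214\right) = \left(-29703\right) 26510 = -787426530$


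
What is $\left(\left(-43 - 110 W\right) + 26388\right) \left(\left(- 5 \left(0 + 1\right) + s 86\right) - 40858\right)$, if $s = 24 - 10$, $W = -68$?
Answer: $-1341465675$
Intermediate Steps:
$s = 14$ ($s = 24 - 10 = 14$)
$\left(\left(-43 - 110 W\right) + 26388\right) \left(\left(- 5 \left(0 + 1\right) + s 86\right) - 40858\right) = \left(\left(-43 - -7480\right) + 26388\right) \left(\left(- 5 \left(0 + 1\right) + 14 \cdot 86\right) - 40858\right) = \left(\left(-43 + 7480\right) + 26388\right) \left(\left(\left(-5\right) 1 + 1204\right) - 40858\right) = \left(7437 + 26388\right) \left(\left(-5 + 1204\right) - 40858\right) = 33825 \left(1199 - 40858\right) = 33825 \left(-39659\right) = -1341465675$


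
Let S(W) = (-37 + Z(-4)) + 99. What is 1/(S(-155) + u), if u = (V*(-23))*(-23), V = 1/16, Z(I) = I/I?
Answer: 16/1537 ≈ 0.010410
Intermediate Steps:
Z(I) = 1
S(W) = 63 (S(W) = (-37 + 1) + 99 = -36 + 99 = 63)
V = 1/16 ≈ 0.062500
u = 529/16 (u = ((1/16)*(-23))*(-23) = -23/16*(-23) = 529/16 ≈ 33.063)
1/(S(-155) + u) = 1/(63 + 529/16) = 1/(1537/16) = 16/1537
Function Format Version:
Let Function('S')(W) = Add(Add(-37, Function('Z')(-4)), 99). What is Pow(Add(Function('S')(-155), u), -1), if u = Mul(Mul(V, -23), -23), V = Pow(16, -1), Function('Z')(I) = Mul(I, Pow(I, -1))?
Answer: Rational(16, 1537) ≈ 0.010410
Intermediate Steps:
Function('Z')(I) = 1
Function('S')(W) = 63 (Function('S')(W) = Add(Add(-37, 1), 99) = Add(-36, 99) = 63)
V = Rational(1, 16) ≈ 0.062500
u = Rational(529, 16) (u = Mul(Mul(Rational(1, 16), -23), -23) = Mul(Rational(-23, 16), -23) = Rational(529, 16) ≈ 33.063)
Pow(Add(Function('S')(-155), u), -1) = Pow(Add(63, Rational(529, 16)), -1) = Pow(Rational(1537, 16), -1) = Rational(16, 1537)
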